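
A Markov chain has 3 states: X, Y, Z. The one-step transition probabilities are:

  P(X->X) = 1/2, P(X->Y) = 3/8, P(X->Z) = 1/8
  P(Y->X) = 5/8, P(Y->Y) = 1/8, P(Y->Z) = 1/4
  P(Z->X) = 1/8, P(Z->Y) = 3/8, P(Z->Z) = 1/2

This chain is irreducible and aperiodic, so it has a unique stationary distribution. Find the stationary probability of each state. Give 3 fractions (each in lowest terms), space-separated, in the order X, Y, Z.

The stationary distribution satisfies pi = pi * P, i.e.:
  pi_X = 1/2*pi_X + 5/8*pi_Y + 1/8*pi_Z
  pi_Y = 3/8*pi_X + 1/8*pi_Y + 3/8*pi_Z
  pi_Z = 1/8*pi_X + 1/4*pi_Y + 1/2*pi_Z
with normalization: pi_X + pi_Y + pi_Z = 1.

Using the first 2 balance equations plus normalization, the linear system A*pi = b is:
  [-1/2, 5/8, 1/8] . pi = 0
  [3/8, -7/8, 3/8] . pi = 0
  [1, 1, 1] . pi = 1

Solving yields:
  pi_X = 11/25
  pi_Y = 3/10
  pi_Z = 13/50

Verification (pi * P):
  11/25*1/2 + 3/10*5/8 + 13/50*1/8 = 11/25 = pi_X  (ok)
  11/25*3/8 + 3/10*1/8 + 13/50*3/8 = 3/10 = pi_Y  (ok)
  11/25*1/8 + 3/10*1/4 + 13/50*1/2 = 13/50 = pi_Z  (ok)

Answer: 11/25 3/10 13/50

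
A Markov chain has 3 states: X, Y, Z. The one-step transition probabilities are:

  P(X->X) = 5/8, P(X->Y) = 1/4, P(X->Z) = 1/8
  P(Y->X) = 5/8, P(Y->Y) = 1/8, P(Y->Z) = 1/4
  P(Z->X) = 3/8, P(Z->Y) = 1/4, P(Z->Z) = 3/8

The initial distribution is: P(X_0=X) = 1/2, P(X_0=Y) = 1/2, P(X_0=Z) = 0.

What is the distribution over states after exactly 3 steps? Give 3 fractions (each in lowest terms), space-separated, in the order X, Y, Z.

Propagating the distribution step by step (d_{t+1} = d_t * P):
d_0 = (X=1/2, Y=1/2, Z=0)
  d_1[X] = 1/2*5/8 + 1/2*5/8 + 0*3/8 = 5/8
  d_1[Y] = 1/2*1/4 + 1/2*1/8 + 0*1/4 = 3/16
  d_1[Z] = 1/2*1/8 + 1/2*1/4 + 0*3/8 = 3/16
d_1 = (X=5/8, Y=3/16, Z=3/16)
  d_2[X] = 5/8*5/8 + 3/16*5/8 + 3/16*3/8 = 37/64
  d_2[Y] = 5/8*1/4 + 3/16*1/8 + 3/16*1/4 = 29/128
  d_2[Z] = 5/8*1/8 + 3/16*1/4 + 3/16*3/8 = 25/128
d_2 = (X=37/64, Y=29/128, Z=25/128)
  d_3[X] = 37/64*5/8 + 29/128*5/8 + 25/128*3/8 = 295/512
  d_3[Y] = 37/64*1/4 + 29/128*1/8 + 25/128*1/4 = 227/1024
  d_3[Z] = 37/64*1/8 + 29/128*1/4 + 25/128*3/8 = 207/1024
d_3 = (X=295/512, Y=227/1024, Z=207/1024)

Answer: 295/512 227/1024 207/1024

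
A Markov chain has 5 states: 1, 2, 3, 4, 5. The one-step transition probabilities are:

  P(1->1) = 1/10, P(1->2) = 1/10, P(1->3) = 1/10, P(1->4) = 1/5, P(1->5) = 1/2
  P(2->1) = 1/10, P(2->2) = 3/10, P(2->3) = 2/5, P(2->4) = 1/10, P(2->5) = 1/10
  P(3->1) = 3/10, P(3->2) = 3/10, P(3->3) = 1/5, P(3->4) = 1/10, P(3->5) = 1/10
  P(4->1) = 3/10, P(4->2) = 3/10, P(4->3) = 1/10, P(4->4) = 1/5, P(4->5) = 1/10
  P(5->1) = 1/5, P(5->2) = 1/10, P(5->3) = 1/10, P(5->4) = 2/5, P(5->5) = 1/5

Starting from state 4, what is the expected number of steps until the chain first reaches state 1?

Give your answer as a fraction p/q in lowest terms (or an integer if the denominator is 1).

Let h_i = expected steps to first reach 1 from state i.
Boundary: h_1 = 0.
First-step equations for the other states:
  h_2 = 1 + 1/10*h_1 + 3/10*h_2 + 2/5*h_3 + 1/10*h_4 + 1/10*h_5
  h_3 = 1 + 3/10*h_1 + 3/10*h_2 + 1/5*h_3 + 1/10*h_4 + 1/10*h_5
  h_4 = 1 + 3/10*h_1 + 3/10*h_2 + 1/10*h_3 + 1/5*h_4 + 1/10*h_5
  h_5 = 1 + 1/5*h_1 + 1/10*h_2 + 1/10*h_3 + 2/5*h_4 + 1/5*h_5

Substituting h_1 = 0 and rearranging gives the linear system (I - Q) h = 1:
  [7/10, -2/5, -1/10, -1/10] . (h_2, h_3, h_4, h_5) = 1
  [-3/10, 4/5, -1/10, -1/10] . (h_2, h_3, h_4, h_5) = 1
  [-3/10, -1/10, 4/5, -1/10] . (h_2, h_3, h_4, h_5) = 1
  [-1/10, -1/10, -2/5, 4/5] . (h_2, h_3, h_4, h_5) = 1

Solving yields:
  h_2 = 36/7
  h_3 = 30/7
  h_4 = 30/7
  h_5 = 32/7

Starting state is 4, so the expected hitting time is h_4 = 30/7.

Answer: 30/7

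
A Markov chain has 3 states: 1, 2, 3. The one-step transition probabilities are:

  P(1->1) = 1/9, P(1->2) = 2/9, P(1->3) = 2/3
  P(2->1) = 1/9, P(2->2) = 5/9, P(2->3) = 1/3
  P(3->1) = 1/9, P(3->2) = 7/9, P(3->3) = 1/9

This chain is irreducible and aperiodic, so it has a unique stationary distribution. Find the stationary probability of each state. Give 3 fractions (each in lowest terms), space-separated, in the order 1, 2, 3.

The stationary distribution satisfies pi = pi * P, i.e.:
  pi_1 = 1/9*pi_1 + 1/9*pi_2 + 1/9*pi_3
  pi_2 = 2/9*pi_1 + 5/9*pi_2 + 7/9*pi_3
  pi_3 = 2/3*pi_1 + 1/3*pi_2 + 1/9*pi_3
with normalization: pi_1 + pi_2 + pi_3 = 1.

Using the first 2 balance equations plus normalization, the linear system A*pi = b is:
  [-8/9, 1/9, 1/9] . pi = 0
  [2/9, -4/9, 7/9] . pi = 0
  [1, 1, 1] . pi = 1

Solving yields:
  pi_1 = 1/9
  pi_2 = 58/99
  pi_3 = 10/33

Verification (pi * P):
  1/9*1/9 + 58/99*1/9 + 10/33*1/9 = 1/9 = pi_1  (ok)
  1/9*2/9 + 58/99*5/9 + 10/33*7/9 = 58/99 = pi_2  (ok)
  1/9*2/3 + 58/99*1/3 + 10/33*1/9 = 10/33 = pi_3  (ok)

Answer: 1/9 58/99 10/33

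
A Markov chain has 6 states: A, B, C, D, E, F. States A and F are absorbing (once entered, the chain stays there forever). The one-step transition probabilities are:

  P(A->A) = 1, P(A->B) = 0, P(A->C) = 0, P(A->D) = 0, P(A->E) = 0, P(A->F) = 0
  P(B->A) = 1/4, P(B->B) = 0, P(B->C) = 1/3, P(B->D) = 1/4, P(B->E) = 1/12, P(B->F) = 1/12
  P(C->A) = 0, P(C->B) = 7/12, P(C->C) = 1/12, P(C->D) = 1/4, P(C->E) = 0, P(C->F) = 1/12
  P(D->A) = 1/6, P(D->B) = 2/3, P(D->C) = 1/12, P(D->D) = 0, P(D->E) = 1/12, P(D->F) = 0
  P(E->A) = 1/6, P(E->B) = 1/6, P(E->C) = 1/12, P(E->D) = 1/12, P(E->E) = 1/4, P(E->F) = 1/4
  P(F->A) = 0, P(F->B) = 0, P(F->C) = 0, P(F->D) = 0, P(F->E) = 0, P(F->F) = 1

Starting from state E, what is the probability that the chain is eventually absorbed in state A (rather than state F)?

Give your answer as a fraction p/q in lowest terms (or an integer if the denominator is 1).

Let a_i = P(absorbed in A | start in state i).
Boundary conditions: a_A = 1, a_F = 0.
For each transient state i, a_i = sum_j P(i->j) * a_j:
  a_B = 1/4*a_A + 0*a_B + 1/3*a_C + 1/4*a_D + 1/12*a_E + 1/12*a_F
  a_C = 0*a_A + 7/12*a_B + 1/12*a_C + 1/4*a_D + 0*a_E + 1/12*a_F
  a_D = 1/6*a_A + 2/3*a_B + 1/12*a_C + 0*a_D + 1/12*a_E + 0*a_F
  a_E = 1/6*a_A + 1/6*a_B + 1/12*a_C + 1/12*a_D + 1/4*a_E + 1/4*a_F

Substituting a_A = 1 and a_F = 0, rearrange to (I - Q) a = r where r[i] = P(i -> A):
  [1, -1/3, -1/4, -1/12] . (a_B, a_C, a_D, a_E) = 1/4
  [-7/12, 11/12, -1/4, 0] . (a_B, a_C, a_D, a_E) = 0
  [-2/3, -1/12, 1, -1/12] . (a_B, a_C, a_D, a_E) = 1/6
  [-1/6, -1/12, -1/12, 3/4] . (a_B, a_C, a_D, a_E) = 1/6

Solving yields:
  a_B = 4627/6767
  a_C = 4271/6767
  a_D = 4864/6767
  a_E = 3547/6767

Starting state is E, so the absorption probability is a_E = 3547/6767.

Answer: 3547/6767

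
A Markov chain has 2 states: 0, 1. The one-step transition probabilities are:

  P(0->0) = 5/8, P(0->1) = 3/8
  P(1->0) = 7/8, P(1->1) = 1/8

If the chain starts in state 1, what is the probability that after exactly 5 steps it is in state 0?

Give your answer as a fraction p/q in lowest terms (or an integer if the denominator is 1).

Answer: 1435/2048

Derivation:
Computing P^5 by repeated multiplication:
P^1 =
  0: [5/8, 3/8]
  1: [7/8, 1/8]
P^2 =
  0: [23/32, 9/32]
  1: [21/32, 11/32]
P^3 =
  0: [89/128, 39/128]
  1: [91/128, 37/128]
P^4 =
  0: [359/512, 153/512]
  1: [357/512, 155/512]
P^5 =
  0: [1433/2048, 615/2048]
  1: [1435/2048, 613/2048]

(P^5)[1 -> 0] = 1435/2048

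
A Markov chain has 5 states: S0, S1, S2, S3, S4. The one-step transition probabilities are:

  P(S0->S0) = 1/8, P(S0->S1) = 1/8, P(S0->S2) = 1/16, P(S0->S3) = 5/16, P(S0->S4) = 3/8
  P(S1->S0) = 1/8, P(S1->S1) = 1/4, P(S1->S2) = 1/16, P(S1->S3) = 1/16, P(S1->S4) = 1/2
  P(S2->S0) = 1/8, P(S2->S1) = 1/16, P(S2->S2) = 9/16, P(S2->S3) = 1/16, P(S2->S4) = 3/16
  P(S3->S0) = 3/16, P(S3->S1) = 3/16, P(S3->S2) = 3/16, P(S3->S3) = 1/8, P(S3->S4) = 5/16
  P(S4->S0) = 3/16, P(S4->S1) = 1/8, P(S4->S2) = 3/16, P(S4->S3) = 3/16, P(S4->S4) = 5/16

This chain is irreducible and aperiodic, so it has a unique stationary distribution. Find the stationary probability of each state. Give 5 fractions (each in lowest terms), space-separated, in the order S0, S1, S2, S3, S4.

Answer: 6127/39728 5415/39728 4805/19864 1491/9932 3153/9932

Derivation:
The stationary distribution satisfies pi = pi * P, i.e.:
  pi_S0 = 1/8*pi_S0 + 1/8*pi_S1 + 1/8*pi_S2 + 3/16*pi_S3 + 3/16*pi_S4
  pi_S1 = 1/8*pi_S0 + 1/4*pi_S1 + 1/16*pi_S2 + 3/16*pi_S3 + 1/8*pi_S4
  pi_S2 = 1/16*pi_S0 + 1/16*pi_S1 + 9/16*pi_S2 + 3/16*pi_S3 + 3/16*pi_S4
  pi_S3 = 5/16*pi_S0 + 1/16*pi_S1 + 1/16*pi_S2 + 1/8*pi_S3 + 3/16*pi_S4
  pi_S4 = 3/8*pi_S0 + 1/2*pi_S1 + 3/16*pi_S2 + 5/16*pi_S3 + 5/16*pi_S4
with normalization: pi_S0 + pi_S1 + pi_S2 + pi_S3 + pi_S4 = 1.

Using the first 4 balance equations plus normalization, the linear system A*pi = b is:
  [-7/8, 1/8, 1/8, 3/16, 3/16] . pi = 0
  [1/8, -3/4, 1/16, 3/16, 1/8] . pi = 0
  [1/16, 1/16, -7/16, 3/16, 3/16] . pi = 0
  [5/16, 1/16, 1/16, -7/8, 3/16] . pi = 0
  [1, 1, 1, 1, 1] . pi = 1

Solving yields:
  pi_S0 = 6127/39728
  pi_S1 = 5415/39728
  pi_S2 = 4805/19864
  pi_S3 = 1491/9932
  pi_S4 = 3153/9932

Verification (pi * P):
  6127/39728*1/8 + 5415/39728*1/8 + 4805/19864*1/8 + 1491/9932*3/16 + 3153/9932*3/16 = 6127/39728 = pi_S0  (ok)
  6127/39728*1/8 + 5415/39728*1/4 + 4805/19864*1/16 + 1491/9932*3/16 + 3153/9932*1/8 = 5415/39728 = pi_S1  (ok)
  6127/39728*1/16 + 5415/39728*1/16 + 4805/19864*9/16 + 1491/9932*3/16 + 3153/9932*3/16 = 4805/19864 = pi_S2  (ok)
  6127/39728*5/16 + 5415/39728*1/16 + 4805/19864*1/16 + 1491/9932*1/8 + 3153/9932*3/16 = 1491/9932 = pi_S3  (ok)
  6127/39728*3/8 + 5415/39728*1/2 + 4805/19864*3/16 + 1491/9932*5/16 + 3153/9932*5/16 = 3153/9932 = pi_S4  (ok)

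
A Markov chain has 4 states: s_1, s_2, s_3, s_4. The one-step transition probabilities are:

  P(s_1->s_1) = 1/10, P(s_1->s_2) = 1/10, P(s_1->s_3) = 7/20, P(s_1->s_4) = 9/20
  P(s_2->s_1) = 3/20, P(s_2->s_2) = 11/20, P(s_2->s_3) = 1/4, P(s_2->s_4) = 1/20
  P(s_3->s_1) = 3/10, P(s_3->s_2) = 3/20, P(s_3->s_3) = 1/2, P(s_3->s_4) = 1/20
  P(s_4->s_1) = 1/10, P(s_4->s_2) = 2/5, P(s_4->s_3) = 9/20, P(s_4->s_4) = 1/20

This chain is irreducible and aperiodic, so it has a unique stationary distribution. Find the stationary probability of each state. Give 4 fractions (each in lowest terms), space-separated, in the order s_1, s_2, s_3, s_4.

The stationary distribution satisfies pi = pi * P, i.e.:
  pi_s_1 = 1/10*pi_s_1 + 3/20*pi_s_2 + 3/10*pi_s_3 + 1/10*pi_s_4
  pi_s_2 = 1/10*pi_s_1 + 11/20*pi_s_2 + 3/20*pi_s_3 + 2/5*pi_s_4
  pi_s_3 = 7/20*pi_s_1 + 1/4*pi_s_2 + 1/2*pi_s_3 + 9/20*pi_s_4
  pi_s_4 = 9/20*pi_s_1 + 1/20*pi_s_2 + 1/20*pi_s_3 + 1/20*pi_s_4
with normalization: pi_s_1 + pi_s_2 + pi_s_3 + pi_s_4 = 1.

Using the first 3 balance equations plus normalization, the linear system A*pi = b is:
  [-9/10, 3/20, 3/10, 1/10] . pi = 0
  [1/10, -9/20, 3/20, 2/5] . pi = 0
  [7/20, 1/4, -1/2, 9/20] . pi = 0
  [1, 1, 1, 1] . pi = 1

Solving yields:
  pi_s_1 = 399/2068
  pi_s_2 = 445/1551
  pi_s_3 = 1219/3102
  pi_s_4 = 263/2068

Verification (pi * P):
  399/2068*1/10 + 445/1551*3/20 + 1219/3102*3/10 + 263/2068*1/10 = 399/2068 = pi_s_1  (ok)
  399/2068*1/10 + 445/1551*11/20 + 1219/3102*3/20 + 263/2068*2/5 = 445/1551 = pi_s_2  (ok)
  399/2068*7/20 + 445/1551*1/4 + 1219/3102*1/2 + 263/2068*9/20 = 1219/3102 = pi_s_3  (ok)
  399/2068*9/20 + 445/1551*1/20 + 1219/3102*1/20 + 263/2068*1/20 = 263/2068 = pi_s_4  (ok)

Answer: 399/2068 445/1551 1219/3102 263/2068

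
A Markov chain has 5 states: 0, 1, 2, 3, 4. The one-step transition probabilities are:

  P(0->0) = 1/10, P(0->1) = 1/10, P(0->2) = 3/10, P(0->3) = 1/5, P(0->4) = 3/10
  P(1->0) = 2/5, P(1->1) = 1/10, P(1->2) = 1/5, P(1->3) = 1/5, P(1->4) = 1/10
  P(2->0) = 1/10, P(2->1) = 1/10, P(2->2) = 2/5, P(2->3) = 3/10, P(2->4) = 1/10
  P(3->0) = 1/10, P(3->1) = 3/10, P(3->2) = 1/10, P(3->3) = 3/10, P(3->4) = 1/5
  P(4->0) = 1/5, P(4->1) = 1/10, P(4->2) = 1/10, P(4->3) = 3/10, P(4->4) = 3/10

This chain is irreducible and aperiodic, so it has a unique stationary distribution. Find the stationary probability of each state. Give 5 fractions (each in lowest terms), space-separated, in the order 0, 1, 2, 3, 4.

The stationary distribution satisfies pi = pi * P, i.e.:
  pi_0 = 1/10*pi_0 + 2/5*pi_1 + 1/10*pi_2 + 1/10*pi_3 + 1/5*pi_4
  pi_1 = 1/10*pi_0 + 1/10*pi_1 + 1/10*pi_2 + 3/10*pi_3 + 1/10*pi_4
  pi_2 = 3/10*pi_0 + 1/5*pi_1 + 2/5*pi_2 + 1/10*pi_3 + 1/10*pi_4
  pi_3 = 1/5*pi_0 + 1/5*pi_1 + 3/10*pi_2 + 3/10*pi_3 + 3/10*pi_4
  pi_4 = 3/10*pi_0 + 1/10*pi_1 + 1/10*pi_2 + 1/5*pi_3 + 3/10*pi_4
with normalization: pi_0 + pi_1 + pi_2 + pi_3 + pi_4 = 1.

Using the first 4 balance equations plus normalization, the linear system A*pi = b is:
  [-9/10, 2/5, 1/10, 1/10, 1/5] . pi = 0
  [1/10, -9/10, 1/10, 3/10, 1/10] . pi = 0
  [3/10, 1/5, -3/5, 1/10, 1/10] . pi = 0
  [1/5, 1/5, 3/10, -7/10, 3/10] . pi = 0
  [1, 1, 1, 1, 1] . pi = 1

Solving yields:
  pi_0 = 1331/8014
  pi_1 = 1231/8014
  pi_2 = 1701/8014
  pi_3 = 1074/4007
  pi_4 = 1603/8014

Verification (pi * P):
  1331/8014*1/10 + 1231/8014*2/5 + 1701/8014*1/10 + 1074/4007*1/10 + 1603/8014*1/5 = 1331/8014 = pi_0  (ok)
  1331/8014*1/10 + 1231/8014*1/10 + 1701/8014*1/10 + 1074/4007*3/10 + 1603/8014*1/10 = 1231/8014 = pi_1  (ok)
  1331/8014*3/10 + 1231/8014*1/5 + 1701/8014*2/5 + 1074/4007*1/10 + 1603/8014*1/10 = 1701/8014 = pi_2  (ok)
  1331/8014*1/5 + 1231/8014*1/5 + 1701/8014*3/10 + 1074/4007*3/10 + 1603/8014*3/10 = 1074/4007 = pi_3  (ok)
  1331/8014*3/10 + 1231/8014*1/10 + 1701/8014*1/10 + 1074/4007*1/5 + 1603/8014*3/10 = 1603/8014 = pi_4  (ok)

Answer: 1331/8014 1231/8014 1701/8014 1074/4007 1603/8014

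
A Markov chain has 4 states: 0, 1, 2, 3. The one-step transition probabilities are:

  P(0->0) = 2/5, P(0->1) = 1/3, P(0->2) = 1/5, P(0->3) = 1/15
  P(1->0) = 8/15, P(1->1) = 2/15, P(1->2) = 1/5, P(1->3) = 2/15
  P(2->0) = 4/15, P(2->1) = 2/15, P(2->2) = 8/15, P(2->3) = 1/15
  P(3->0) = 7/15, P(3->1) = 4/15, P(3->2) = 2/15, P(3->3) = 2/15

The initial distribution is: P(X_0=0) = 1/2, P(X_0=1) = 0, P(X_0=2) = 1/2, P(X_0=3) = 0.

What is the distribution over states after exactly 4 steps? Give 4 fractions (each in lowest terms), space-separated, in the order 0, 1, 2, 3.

Answer: 40031/101250 22589/101250 29797/101250 8833/101250

Derivation:
Propagating the distribution step by step (d_{t+1} = d_t * P):
d_0 = (0=1/2, 1=0, 2=1/2, 3=0)
  d_1[0] = 1/2*2/5 + 0*8/15 + 1/2*4/15 + 0*7/15 = 1/3
  d_1[1] = 1/2*1/3 + 0*2/15 + 1/2*2/15 + 0*4/15 = 7/30
  d_1[2] = 1/2*1/5 + 0*1/5 + 1/2*8/15 + 0*2/15 = 11/30
  d_1[3] = 1/2*1/15 + 0*2/15 + 1/2*1/15 + 0*2/15 = 1/15
d_1 = (0=1/3, 1=7/30, 2=11/30, 3=1/15)
  d_2[0] = 1/3*2/5 + 7/30*8/15 + 11/30*4/15 + 1/15*7/15 = 29/75
  d_2[1] = 1/3*1/3 + 7/30*2/15 + 11/30*2/15 + 1/15*4/15 = 47/225
  d_2[2] = 1/3*1/5 + 7/30*1/5 + 11/30*8/15 + 1/15*2/15 = 143/450
  d_2[3] = 1/3*1/15 + 7/30*2/15 + 11/30*1/15 + 1/15*2/15 = 13/150
d_2 = (0=29/75, 1=47/225, 2=143/450, 3=13/150)
  d_3[0] = 29/75*2/5 + 47/225*8/15 + 143/450*4/15 + 13/150*7/15 = 2641/6750
  d_3[1] = 29/75*1/3 + 47/225*2/15 + 143/450*2/15 + 13/150*4/15 = 2/9
  d_3[2] = 29/75*1/5 + 47/225*1/5 + 143/450*8/15 + 13/150*2/15 = 1013/3375
  d_3[3] = 29/75*1/15 + 47/225*2/15 + 143/450*1/15 + 13/150*2/15 = 583/6750
d_3 = (0=2641/6750, 1=2/9, 2=1013/3375, 3=583/6750)
  d_4[0] = 2641/6750*2/5 + 2/9*8/15 + 1013/3375*4/15 + 583/6750*7/15 = 40031/101250
  d_4[1] = 2641/6750*1/3 + 2/9*2/15 + 1013/3375*2/15 + 583/6750*4/15 = 22589/101250
  d_4[2] = 2641/6750*1/5 + 2/9*1/5 + 1013/3375*8/15 + 583/6750*2/15 = 29797/101250
  d_4[3] = 2641/6750*1/15 + 2/9*2/15 + 1013/3375*1/15 + 583/6750*2/15 = 8833/101250
d_4 = (0=40031/101250, 1=22589/101250, 2=29797/101250, 3=8833/101250)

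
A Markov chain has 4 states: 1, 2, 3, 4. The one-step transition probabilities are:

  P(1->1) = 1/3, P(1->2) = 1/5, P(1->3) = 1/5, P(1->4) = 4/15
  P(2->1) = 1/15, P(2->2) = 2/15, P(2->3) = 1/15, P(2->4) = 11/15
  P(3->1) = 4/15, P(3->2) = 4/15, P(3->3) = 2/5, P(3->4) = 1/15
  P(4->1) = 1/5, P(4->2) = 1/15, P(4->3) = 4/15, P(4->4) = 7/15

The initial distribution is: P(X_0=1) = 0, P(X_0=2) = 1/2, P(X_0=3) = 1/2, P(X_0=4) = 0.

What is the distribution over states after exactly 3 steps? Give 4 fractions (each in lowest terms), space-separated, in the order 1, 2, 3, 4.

Propagating the distribution step by step (d_{t+1} = d_t * P):
d_0 = (1=0, 2=1/2, 3=1/2, 4=0)
  d_1[1] = 0*1/3 + 1/2*1/15 + 1/2*4/15 + 0*1/5 = 1/6
  d_1[2] = 0*1/5 + 1/2*2/15 + 1/2*4/15 + 0*1/15 = 1/5
  d_1[3] = 0*1/5 + 1/2*1/15 + 1/2*2/5 + 0*4/15 = 7/30
  d_1[4] = 0*4/15 + 1/2*11/15 + 1/2*1/15 + 0*7/15 = 2/5
d_1 = (1=1/6, 2=1/5, 3=7/30, 4=2/5)
  d_2[1] = 1/6*1/3 + 1/5*1/15 + 7/30*4/15 + 2/5*1/5 = 19/90
  d_2[2] = 1/6*1/5 + 1/5*2/15 + 7/30*4/15 + 2/5*1/15 = 67/450
  d_2[3] = 1/6*1/5 + 1/5*1/15 + 7/30*2/5 + 2/5*4/15 = 37/150
  d_2[4] = 1/6*4/15 + 1/5*11/15 + 7/30*1/15 + 2/5*7/15 = 59/150
d_2 = (1=19/90, 2=67/450, 3=37/150, 4=59/150)
  d_3[1] = 19/90*1/3 + 67/450*1/15 + 37/150*4/15 + 59/150*1/5 = 1517/6750
  d_3[2] = 19/90*1/5 + 67/450*2/15 + 37/150*4/15 + 59/150*1/15 = 104/675
  d_3[3] = 19/90*1/5 + 67/450*1/15 + 37/150*2/5 + 59/150*4/15 = 863/3375
  d_3[4] = 19/90*4/15 + 67/450*11/15 + 37/150*1/15 + 59/150*7/15 = 2467/6750
d_3 = (1=1517/6750, 2=104/675, 3=863/3375, 4=2467/6750)

Answer: 1517/6750 104/675 863/3375 2467/6750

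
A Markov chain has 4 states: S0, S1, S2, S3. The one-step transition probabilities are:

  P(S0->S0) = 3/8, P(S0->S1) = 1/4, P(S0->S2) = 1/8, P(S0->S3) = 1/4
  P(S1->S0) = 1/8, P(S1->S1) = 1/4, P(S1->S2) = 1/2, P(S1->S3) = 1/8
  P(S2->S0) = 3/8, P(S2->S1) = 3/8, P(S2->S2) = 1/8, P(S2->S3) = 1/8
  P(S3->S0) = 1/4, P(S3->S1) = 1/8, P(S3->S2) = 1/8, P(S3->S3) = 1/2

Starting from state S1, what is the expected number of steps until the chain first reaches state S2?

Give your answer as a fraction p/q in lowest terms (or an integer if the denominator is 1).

Answer: 232/77

Derivation:
Let h_i = expected steps to first reach S2 from state i.
Boundary: h_S2 = 0.
First-step equations for the other states:
  h_S0 = 1 + 3/8*h_S0 + 1/4*h_S1 + 1/8*h_S2 + 1/4*h_S3
  h_S1 = 1 + 1/8*h_S0 + 1/4*h_S1 + 1/2*h_S2 + 1/8*h_S3
  h_S3 = 1 + 1/4*h_S0 + 1/8*h_S1 + 1/8*h_S2 + 1/2*h_S3

Substituting h_S2 = 0 and rearranging gives the linear system (I - Q) h = 1:
  [5/8, -1/4, -1/4] . (h_S0, h_S1, h_S3) = 1
  [-1/8, 3/4, -1/8] . (h_S0, h_S1, h_S3) = 1
  [-1/4, -1/8, 1/2] . (h_S0, h_S1, h_S3) = 1

Solving yields:
  h_S0 = 376/77
  h_S1 = 232/77
  h_S3 = 400/77

Starting state is S1, so the expected hitting time is h_S1 = 232/77.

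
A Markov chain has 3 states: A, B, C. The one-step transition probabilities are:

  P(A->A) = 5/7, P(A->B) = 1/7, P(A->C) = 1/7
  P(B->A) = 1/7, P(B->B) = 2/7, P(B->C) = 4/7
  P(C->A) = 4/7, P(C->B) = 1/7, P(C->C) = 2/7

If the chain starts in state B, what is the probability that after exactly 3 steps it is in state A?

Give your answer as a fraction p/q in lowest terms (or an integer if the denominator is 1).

Computing P^3 by repeated multiplication:
P^1 =
  A: [5/7, 1/7, 1/7]
  B: [1/7, 2/7, 4/7]
  C: [4/7, 1/7, 2/7]
P^2 =
  A: [30/49, 8/49, 11/49]
  B: [23/49, 9/49, 17/49]
  C: [29/49, 8/49, 12/49]
P^3 =
  A: [202/343, 57/343, 12/49]
  B: [192/343, 58/343, 93/343]
  C: [201/343, 57/343, 85/343]

(P^3)[B -> A] = 192/343

Answer: 192/343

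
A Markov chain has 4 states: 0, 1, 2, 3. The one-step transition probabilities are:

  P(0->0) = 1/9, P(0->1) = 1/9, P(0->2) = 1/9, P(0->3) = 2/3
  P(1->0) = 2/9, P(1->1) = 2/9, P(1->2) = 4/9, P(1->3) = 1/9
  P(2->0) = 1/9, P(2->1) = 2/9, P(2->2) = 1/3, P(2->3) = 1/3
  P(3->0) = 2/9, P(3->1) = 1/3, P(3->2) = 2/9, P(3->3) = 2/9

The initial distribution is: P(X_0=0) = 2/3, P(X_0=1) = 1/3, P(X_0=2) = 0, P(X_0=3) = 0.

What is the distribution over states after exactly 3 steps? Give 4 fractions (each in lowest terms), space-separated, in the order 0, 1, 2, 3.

Propagating the distribution step by step (d_{t+1} = d_t * P):
d_0 = (0=2/3, 1=1/3, 2=0, 3=0)
  d_1[0] = 2/3*1/9 + 1/3*2/9 + 0*1/9 + 0*2/9 = 4/27
  d_1[1] = 2/3*1/9 + 1/3*2/9 + 0*2/9 + 0*1/3 = 4/27
  d_1[2] = 2/3*1/9 + 1/3*4/9 + 0*1/3 + 0*2/9 = 2/9
  d_1[3] = 2/3*2/3 + 1/3*1/9 + 0*1/3 + 0*2/9 = 13/27
d_1 = (0=4/27, 1=4/27, 2=2/9, 3=13/27)
  d_2[0] = 4/27*1/9 + 4/27*2/9 + 2/9*1/9 + 13/27*2/9 = 44/243
  d_2[1] = 4/27*1/9 + 4/27*2/9 + 2/9*2/9 + 13/27*1/3 = 7/27
  d_2[2] = 4/27*1/9 + 4/27*4/9 + 2/9*1/3 + 13/27*2/9 = 64/243
  d_2[3] = 4/27*2/3 + 4/27*1/9 + 2/9*1/3 + 13/27*2/9 = 8/27
d_2 = (0=44/243, 1=7/27, 2=64/243, 3=8/27)
  d_3[0] = 44/243*1/9 + 7/27*2/9 + 64/243*1/9 + 8/27*2/9 = 14/81
  d_3[1] = 44/243*1/9 + 7/27*2/9 + 64/243*2/9 + 8/27*1/3 = 514/2187
  d_3[2] = 44/243*1/9 + 7/27*4/9 + 64/243*1/3 + 8/27*2/9 = 632/2187
  d_3[3] = 44/243*2/3 + 7/27*1/9 + 64/243*1/3 + 8/27*2/9 = 221/729
d_3 = (0=14/81, 1=514/2187, 2=632/2187, 3=221/729)

Answer: 14/81 514/2187 632/2187 221/729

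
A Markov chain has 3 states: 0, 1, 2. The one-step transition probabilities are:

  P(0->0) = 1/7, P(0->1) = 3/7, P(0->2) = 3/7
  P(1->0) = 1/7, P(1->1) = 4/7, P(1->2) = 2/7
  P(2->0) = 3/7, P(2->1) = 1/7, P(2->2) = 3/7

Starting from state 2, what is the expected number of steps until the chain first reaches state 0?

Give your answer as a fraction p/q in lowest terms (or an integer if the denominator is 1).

Answer: 14/5

Derivation:
Let h_i = expected steps to first reach 0 from state i.
Boundary: h_0 = 0.
First-step equations for the other states:
  h_1 = 1 + 1/7*h_0 + 4/7*h_1 + 2/7*h_2
  h_2 = 1 + 3/7*h_0 + 1/7*h_1 + 3/7*h_2

Substituting h_0 = 0 and rearranging gives the linear system (I - Q) h = 1:
  [3/7, -2/7] . (h_1, h_2) = 1
  [-1/7, 4/7] . (h_1, h_2) = 1

Solving yields:
  h_1 = 21/5
  h_2 = 14/5

Starting state is 2, so the expected hitting time is h_2 = 14/5.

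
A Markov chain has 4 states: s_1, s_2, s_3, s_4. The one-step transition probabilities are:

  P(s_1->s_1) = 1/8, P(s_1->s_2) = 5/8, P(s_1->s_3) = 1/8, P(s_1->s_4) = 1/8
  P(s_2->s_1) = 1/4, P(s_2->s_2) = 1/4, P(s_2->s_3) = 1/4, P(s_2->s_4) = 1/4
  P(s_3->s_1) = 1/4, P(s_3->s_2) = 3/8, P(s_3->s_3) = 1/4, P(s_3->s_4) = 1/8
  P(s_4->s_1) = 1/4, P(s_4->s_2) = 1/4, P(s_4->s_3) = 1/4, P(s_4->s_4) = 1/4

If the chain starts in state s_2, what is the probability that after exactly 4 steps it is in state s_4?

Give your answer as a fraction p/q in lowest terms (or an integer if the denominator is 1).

Computing P^4 by repeated multiplication:
P^1 =
  s_1: [1/8, 5/8, 1/8, 1/8]
  s_2: [1/4, 1/4, 1/4, 1/4]
  s_3: [1/4, 3/8, 1/4, 1/8]
  s_4: [1/4, 1/4, 1/4, 1/4]
P^2 =
  s_1: [15/64, 5/16, 15/64, 7/32]
  s_2: [7/32, 3/8, 7/32, 3/16]
  s_3: [7/32, 3/8, 7/32, 3/16]
  s_4: [7/32, 3/8, 7/32, 3/16]
P^3 =
  s_1: [113/512, 47/128, 113/512, 49/256]
  s_2: [57/256, 23/64, 57/256, 25/128]
  s_3: [57/256, 23/64, 57/256, 25/128]
  s_4: [57/256, 23/64, 57/256, 25/128]
P^4 =
  s_1: [911/4096, 369/1024, 911/4096, 399/2048]
  s_2: [455/2048, 185/512, 455/2048, 199/1024]
  s_3: [455/2048, 185/512, 455/2048, 199/1024]
  s_4: [455/2048, 185/512, 455/2048, 199/1024]

(P^4)[s_2 -> s_4] = 199/1024

Answer: 199/1024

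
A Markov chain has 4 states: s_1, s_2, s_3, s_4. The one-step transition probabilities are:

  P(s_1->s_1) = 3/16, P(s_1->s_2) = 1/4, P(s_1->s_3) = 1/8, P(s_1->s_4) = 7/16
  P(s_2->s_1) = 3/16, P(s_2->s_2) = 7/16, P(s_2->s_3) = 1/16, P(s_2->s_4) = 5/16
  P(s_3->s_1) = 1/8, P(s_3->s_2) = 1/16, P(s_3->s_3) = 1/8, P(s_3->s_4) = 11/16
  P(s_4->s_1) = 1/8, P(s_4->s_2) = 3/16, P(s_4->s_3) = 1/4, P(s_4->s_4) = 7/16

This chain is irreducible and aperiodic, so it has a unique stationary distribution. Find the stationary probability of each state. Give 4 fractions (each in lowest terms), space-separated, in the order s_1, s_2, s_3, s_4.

The stationary distribution satisfies pi = pi * P, i.e.:
  pi_s_1 = 3/16*pi_s_1 + 3/16*pi_s_2 + 1/8*pi_s_3 + 1/8*pi_s_4
  pi_s_2 = 1/4*pi_s_1 + 7/16*pi_s_2 + 1/16*pi_s_3 + 3/16*pi_s_4
  pi_s_3 = 1/8*pi_s_1 + 1/16*pi_s_2 + 1/8*pi_s_3 + 1/4*pi_s_4
  pi_s_4 = 7/16*pi_s_1 + 5/16*pi_s_2 + 11/16*pi_s_3 + 7/16*pi_s_4
with normalization: pi_s_1 + pi_s_2 + pi_s_3 + pi_s_4 = 1.

Using the first 3 balance equations plus normalization, the linear system A*pi = b is:
  [-13/16, 3/16, 1/8, 1/8] . pi = 0
  [1/4, -9/16, 1/16, 3/16] . pi = 0
  [1/8, 1/16, -7/8, 1/4] . pi = 0
  [1, 1, 1, 1] . pi = 1

Solving yields:
  pi_s_1 = 233/1564
  pi_s_2 = 367/1564
  pi_s_3 = 521/3128
  pi_s_4 = 1407/3128

Verification (pi * P):
  233/1564*3/16 + 367/1564*3/16 + 521/3128*1/8 + 1407/3128*1/8 = 233/1564 = pi_s_1  (ok)
  233/1564*1/4 + 367/1564*7/16 + 521/3128*1/16 + 1407/3128*3/16 = 367/1564 = pi_s_2  (ok)
  233/1564*1/8 + 367/1564*1/16 + 521/3128*1/8 + 1407/3128*1/4 = 521/3128 = pi_s_3  (ok)
  233/1564*7/16 + 367/1564*5/16 + 521/3128*11/16 + 1407/3128*7/16 = 1407/3128 = pi_s_4  (ok)

Answer: 233/1564 367/1564 521/3128 1407/3128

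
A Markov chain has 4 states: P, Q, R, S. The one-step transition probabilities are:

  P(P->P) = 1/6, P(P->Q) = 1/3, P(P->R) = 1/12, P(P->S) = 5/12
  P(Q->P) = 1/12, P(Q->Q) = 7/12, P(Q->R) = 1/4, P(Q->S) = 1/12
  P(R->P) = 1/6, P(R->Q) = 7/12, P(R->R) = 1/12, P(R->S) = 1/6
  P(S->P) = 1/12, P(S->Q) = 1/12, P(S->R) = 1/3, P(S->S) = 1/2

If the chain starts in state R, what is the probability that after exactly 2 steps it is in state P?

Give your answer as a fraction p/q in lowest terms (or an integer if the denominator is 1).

Computing P^2 by repeated multiplication:
P^1 =
  P: [1/6, 1/3, 1/12, 5/12]
  Q: [1/12, 7/12, 1/4, 1/12]
  R: [1/6, 7/12, 1/12, 1/6]
  S: [1/12, 1/12, 1/3, 1/2]
P^2 =
  P: [5/48, 1/3, 35/144, 23/72]
  Q: [1/9, 25/48, 29/144, 1/6]
  R: [5/48, 11/24, 2/9, 31/144]
  S: [17/144, 5/16, 2/9, 25/72]

(P^2)[R -> P] = 5/48

Answer: 5/48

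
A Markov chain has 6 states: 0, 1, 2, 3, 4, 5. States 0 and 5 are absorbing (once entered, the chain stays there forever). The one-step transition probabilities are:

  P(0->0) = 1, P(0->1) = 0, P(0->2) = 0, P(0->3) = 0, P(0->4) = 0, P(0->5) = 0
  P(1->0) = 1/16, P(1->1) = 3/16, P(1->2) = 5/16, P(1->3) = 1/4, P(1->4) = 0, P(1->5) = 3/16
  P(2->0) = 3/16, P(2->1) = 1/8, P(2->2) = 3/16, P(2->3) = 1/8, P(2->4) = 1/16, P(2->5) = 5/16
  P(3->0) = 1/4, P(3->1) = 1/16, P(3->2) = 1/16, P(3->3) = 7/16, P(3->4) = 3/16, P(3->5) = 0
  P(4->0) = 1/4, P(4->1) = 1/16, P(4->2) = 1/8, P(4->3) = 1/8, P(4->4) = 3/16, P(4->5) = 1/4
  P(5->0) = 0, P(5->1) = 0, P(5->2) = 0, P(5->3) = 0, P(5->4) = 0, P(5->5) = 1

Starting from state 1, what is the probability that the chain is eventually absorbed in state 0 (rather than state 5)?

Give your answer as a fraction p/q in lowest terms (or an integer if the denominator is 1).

Answer: 149/314

Derivation:
Let a_i = P(absorbed in 0 | start in state i).
Boundary conditions: a_0 = 1, a_5 = 0.
For each transient state i, a_i = sum_j P(i->j) * a_j:
  a_1 = 1/16*a_0 + 3/16*a_1 + 5/16*a_2 + 1/4*a_3 + 0*a_4 + 3/16*a_5
  a_2 = 3/16*a_0 + 1/8*a_1 + 3/16*a_2 + 1/8*a_3 + 1/16*a_4 + 5/16*a_5
  a_3 = 1/4*a_0 + 1/16*a_1 + 1/16*a_2 + 7/16*a_3 + 3/16*a_4 + 0*a_5
  a_4 = 1/4*a_0 + 1/16*a_1 + 1/8*a_2 + 1/8*a_3 + 3/16*a_4 + 1/4*a_5

Substituting a_0 = 1 and a_5 = 0, rearrange to (I - Q) a = r where r[i] = P(i -> 0):
  [13/16, -5/16, -1/4, 0] . (a_1, a_2, a_3, a_4) = 1/16
  [-1/8, 13/16, -1/8, -1/16] . (a_1, a_2, a_3, a_4) = 3/16
  [-1/16, -1/16, 9/16, -3/16] . (a_1, a_2, a_3, a_4) = 1/4
  [-1/16, -1/8, -1/8, 13/16] . (a_1, a_2, a_3, a_4) = 1/4

Solving yields:
  a_1 = 149/314
  a_2 = 143/314
  a_3 = 227/314
  a_4 = 165/314

Starting state is 1, so the absorption probability is a_1 = 149/314.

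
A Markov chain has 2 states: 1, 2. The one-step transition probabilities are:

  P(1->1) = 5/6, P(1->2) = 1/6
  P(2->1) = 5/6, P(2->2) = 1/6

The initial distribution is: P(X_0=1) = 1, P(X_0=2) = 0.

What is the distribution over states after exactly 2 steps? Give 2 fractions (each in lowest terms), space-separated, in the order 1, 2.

Answer: 5/6 1/6

Derivation:
Propagating the distribution step by step (d_{t+1} = d_t * P):
d_0 = (1=1, 2=0)
  d_1[1] = 1*5/6 + 0*5/6 = 5/6
  d_1[2] = 1*1/6 + 0*1/6 = 1/6
d_1 = (1=5/6, 2=1/6)
  d_2[1] = 5/6*5/6 + 1/6*5/6 = 5/6
  d_2[2] = 5/6*1/6 + 1/6*1/6 = 1/6
d_2 = (1=5/6, 2=1/6)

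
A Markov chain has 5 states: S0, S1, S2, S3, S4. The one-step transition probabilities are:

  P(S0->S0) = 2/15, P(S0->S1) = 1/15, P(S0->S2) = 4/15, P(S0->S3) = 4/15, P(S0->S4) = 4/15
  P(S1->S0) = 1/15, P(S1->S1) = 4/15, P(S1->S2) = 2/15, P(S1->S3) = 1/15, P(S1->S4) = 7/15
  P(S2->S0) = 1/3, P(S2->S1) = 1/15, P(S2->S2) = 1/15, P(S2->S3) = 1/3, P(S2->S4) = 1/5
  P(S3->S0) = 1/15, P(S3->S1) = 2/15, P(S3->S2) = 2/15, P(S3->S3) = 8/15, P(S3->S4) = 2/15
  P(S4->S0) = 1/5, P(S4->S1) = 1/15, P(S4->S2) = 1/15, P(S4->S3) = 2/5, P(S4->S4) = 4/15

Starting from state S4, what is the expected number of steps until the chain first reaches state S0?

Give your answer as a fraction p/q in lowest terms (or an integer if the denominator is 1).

Let h_i = expected steps to first reach S0 from state i.
Boundary: h_S0 = 0.
First-step equations for the other states:
  h_S1 = 1 + 1/15*h_S0 + 4/15*h_S1 + 2/15*h_S2 + 1/15*h_S3 + 7/15*h_S4
  h_S2 = 1 + 1/3*h_S0 + 1/15*h_S1 + 1/15*h_S2 + 1/3*h_S3 + 1/5*h_S4
  h_S3 = 1 + 1/15*h_S0 + 2/15*h_S1 + 2/15*h_S2 + 8/15*h_S3 + 2/15*h_S4
  h_S4 = 1 + 1/5*h_S0 + 1/15*h_S1 + 1/15*h_S2 + 2/5*h_S3 + 4/15*h_S4

Substituting h_S0 = 0 and rearranging gives the linear system (I - Q) h = 1:
  [11/15, -2/15, -1/15, -7/15] . (h_S1, h_S2, h_S3, h_S4) = 1
  [-1/15, 14/15, -1/3, -1/5] . (h_S1, h_S2, h_S3, h_S4) = 1
  [-2/15, -2/15, 7/15, -2/15] . (h_S1, h_S2, h_S3, h_S4) = 1
  [-1/15, -1/15, -2/5, 11/15] . (h_S1, h_S2, h_S3, h_S4) = 1

Solving yields:
  h_S1 = 9945/1306
  h_S2 = 3900/653
  h_S3 = 5235/653
  h_S4 = 9105/1306

Starting state is S4, so the expected hitting time is h_S4 = 9105/1306.

Answer: 9105/1306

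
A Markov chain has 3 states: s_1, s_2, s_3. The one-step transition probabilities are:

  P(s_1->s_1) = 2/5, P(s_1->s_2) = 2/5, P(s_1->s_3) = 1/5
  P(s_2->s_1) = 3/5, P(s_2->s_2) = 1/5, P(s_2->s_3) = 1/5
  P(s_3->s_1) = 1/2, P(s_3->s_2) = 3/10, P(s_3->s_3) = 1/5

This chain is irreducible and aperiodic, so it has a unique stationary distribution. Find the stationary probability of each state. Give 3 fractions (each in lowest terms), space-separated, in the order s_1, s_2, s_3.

The stationary distribution satisfies pi = pi * P, i.e.:
  pi_s_1 = 2/5*pi_s_1 + 3/5*pi_s_2 + 1/2*pi_s_3
  pi_s_2 = 2/5*pi_s_1 + 1/5*pi_s_2 + 3/10*pi_s_3
  pi_s_3 = 1/5*pi_s_1 + 1/5*pi_s_2 + 1/5*pi_s_3
with normalization: pi_s_1 + pi_s_2 + pi_s_3 = 1.

Using the first 2 balance equations plus normalization, the linear system A*pi = b is:
  [-3/5, 3/5, 1/2] . pi = 0
  [2/5, -4/5, 3/10] . pi = 0
  [1, 1, 1] . pi = 1

Solving yields:
  pi_s_1 = 29/60
  pi_s_2 = 19/60
  pi_s_3 = 1/5

Verification (pi * P):
  29/60*2/5 + 19/60*3/5 + 1/5*1/2 = 29/60 = pi_s_1  (ok)
  29/60*2/5 + 19/60*1/5 + 1/5*3/10 = 19/60 = pi_s_2  (ok)
  29/60*1/5 + 19/60*1/5 + 1/5*1/5 = 1/5 = pi_s_3  (ok)

Answer: 29/60 19/60 1/5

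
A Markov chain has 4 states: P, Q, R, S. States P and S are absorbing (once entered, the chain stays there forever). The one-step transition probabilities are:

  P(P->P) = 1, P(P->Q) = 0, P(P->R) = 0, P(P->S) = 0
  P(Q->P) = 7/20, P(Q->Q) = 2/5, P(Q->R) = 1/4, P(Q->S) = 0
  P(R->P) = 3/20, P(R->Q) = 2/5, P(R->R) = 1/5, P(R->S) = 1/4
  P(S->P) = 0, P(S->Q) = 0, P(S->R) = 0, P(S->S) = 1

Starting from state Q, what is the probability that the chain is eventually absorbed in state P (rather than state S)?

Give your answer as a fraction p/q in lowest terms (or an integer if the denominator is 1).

Let a_i = P(absorbed in P | start in state i).
Boundary conditions: a_P = 1, a_S = 0.
For each transient state i, a_i = sum_j P(i->j) * a_j:
  a_Q = 7/20*a_P + 2/5*a_Q + 1/4*a_R + 0*a_S
  a_R = 3/20*a_P + 2/5*a_Q + 1/5*a_R + 1/4*a_S

Substituting a_P = 1 and a_S = 0, rearrange to (I - Q) a = r where r[i] = P(i -> P):
  [3/5, -1/4] . (a_Q, a_R) = 7/20
  [-2/5, 4/5] . (a_Q, a_R) = 3/20

Solving yields:
  a_Q = 127/152
  a_R = 23/38

Starting state is Q, so the absorption probability is a_Q = 127/152.

Answer: 127/152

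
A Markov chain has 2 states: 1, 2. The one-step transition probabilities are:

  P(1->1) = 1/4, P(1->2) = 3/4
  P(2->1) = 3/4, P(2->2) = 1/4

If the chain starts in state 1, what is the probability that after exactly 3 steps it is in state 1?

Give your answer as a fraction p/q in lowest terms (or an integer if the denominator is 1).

Answer: 7/16

Derivation:
Computing P^3 by repeated multiplication:
P^1 =
  1: [1/4, 3/4]
  2: [3/4, 1/4]
P^2 =
  1: [5/8, 3/8]
  2: [3/8, 5/8]
P^3 =
  1: [7/16, 9/16]
  2: [9/16, 7/16]

(P^3)[1 -> 1] = 7/16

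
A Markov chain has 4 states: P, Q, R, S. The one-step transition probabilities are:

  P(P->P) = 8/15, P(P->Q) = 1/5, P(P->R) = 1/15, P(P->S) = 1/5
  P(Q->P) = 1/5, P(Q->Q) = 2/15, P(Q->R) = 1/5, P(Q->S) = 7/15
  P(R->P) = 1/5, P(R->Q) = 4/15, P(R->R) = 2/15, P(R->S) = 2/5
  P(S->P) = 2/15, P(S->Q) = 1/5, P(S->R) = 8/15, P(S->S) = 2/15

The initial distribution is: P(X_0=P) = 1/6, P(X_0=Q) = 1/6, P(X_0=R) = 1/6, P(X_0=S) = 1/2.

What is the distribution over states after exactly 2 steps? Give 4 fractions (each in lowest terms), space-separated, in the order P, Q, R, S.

Propagating the distribution step by step (d_{t+1} = d_t * P):
d_0 = (P=1/6, Q=1/6, R=1/6, S=1/2)
  d_1[P] = 1/6*8/15 + 1/6*1/5 + 1/6*1/5 + 1/2*2/15 = 2/9
  d_1[Q] = 1/6*1/5 + 1/6*2/15 + 1/6*4/15 + 1/2*1/5 = 1/5
  d_1[R] = 1/6*1/15 + 1/6*1/5 + 1/6*2/15 + 1/2*8/15 = 1/3
  d_1[S] = 1/6*1/5 + 1/6*7/15 + 1/6*2/5 + 1/2*2/15 = 11/45
d_1 = (P=2/9, Q=1/5, R=1/3, S=11/45)
  d_2[P] = 2/9*8/15 + 1/5*1/5 + 1/3*1/5 + 11/45*2/15 = 58/225
  d_2[Q] = 2/9*1/5 + 1/5*2/15 + 1/3*4/15 + 11/45*1/5 = 47/225
  d_2[R] = 2/9*1/15 + 1/5*1/5 + 1/3*2/15 + 11/45*8/15 = 31/135
  d_2[S] = 2/9*1/5 + 1/5*7/15 + 1/3*2/5 + 11/45*2/15 = 41/135
d_2 = (P=58/225, Q=47/225, R=31/135, S=41/135)

Answer: 58/225 47/225 31/135 41/135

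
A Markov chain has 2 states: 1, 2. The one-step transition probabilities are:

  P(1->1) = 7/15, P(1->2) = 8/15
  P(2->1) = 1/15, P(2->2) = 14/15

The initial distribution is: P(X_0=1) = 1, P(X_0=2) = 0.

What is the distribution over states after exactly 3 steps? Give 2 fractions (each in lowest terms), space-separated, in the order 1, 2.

Propagating the distribution step by step (d_{t+1} = d_t * P):
d_0 = (1=1, 2=0)
  d_1[1] = 1*7/15 + 0*1/15 = 7/15
  d_1[2] = 1*8/15 + 0*14/15 = 8/15
d_1 = (1=7/15, 2=8/15)
  d_2[1] = 7/15*7/15 + 8/15*1/15 = 19/75
  d_2[2] = 7/15*8/15 + 8/15*14/15 = 56/75
d_2 = (1=19/75, 2=56/75)
  d_3[1] = 19/75*7/15 + 56/75*1/15 = 21/125
  d_3[2] = 19/75*8/15 + 56/75*14/15 = 104/125
d_3 = (1=21/125, 2=104/125)

Answer: 21/125 104/125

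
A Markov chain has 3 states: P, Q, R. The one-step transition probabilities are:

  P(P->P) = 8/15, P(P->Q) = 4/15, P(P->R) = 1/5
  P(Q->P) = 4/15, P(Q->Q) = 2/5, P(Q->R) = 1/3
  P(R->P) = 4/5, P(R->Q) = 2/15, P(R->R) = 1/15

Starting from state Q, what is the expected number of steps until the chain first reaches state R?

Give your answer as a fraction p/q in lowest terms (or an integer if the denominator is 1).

Answer: 165/47

Derivation:
Let h_i = expected steps to first reach R from state i.
Boundary: h_R = 0.
First-step equations for the other states:
  h_P = 1 + 8/15*h_P + 4/15*h_Q + 1/5*h_R
  h_Q = 1 + 4/15*h_P + 2/5*h_Q + 1/3*h_R

Substituting h_R = 0 and rearranging gives the linear system (I - Q) h = 1:
  [7/15, -4/15] . (h_P, h_Q) = 1
  [-4/15, 3/5] . (h_P, h_Q) = 1

Solving yields:
  h_P = 195/47
  h_Q = 165/47

Starting state is Q, so the expected hitting time is h_Q = 165/47.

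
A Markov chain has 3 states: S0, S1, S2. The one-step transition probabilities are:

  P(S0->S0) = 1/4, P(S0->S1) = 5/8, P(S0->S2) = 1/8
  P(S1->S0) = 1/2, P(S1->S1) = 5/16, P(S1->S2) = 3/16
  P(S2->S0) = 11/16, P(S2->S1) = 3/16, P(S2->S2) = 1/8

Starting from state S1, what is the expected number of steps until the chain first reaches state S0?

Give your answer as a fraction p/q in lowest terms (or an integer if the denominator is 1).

Let h_i = expected steps to first reach S0 from state i.
Boundary: h_S0 = 0.
First-step equations for the other states:
  h_S1 = 1 + 1/2*h_S0 + 5/16*h_S1 + 3/16*h_S2
  h_S2 = 1 + 11/16*h_S0 + 3/16*h_S1 + 1/8*h_S2

Substituting h_S0 = 0 and rearranging gives the linear system (I - Q) h = 1:
  [11/16, -3/16] . (h_S1, h_S2) = 1
  [-3/16, 7/8] . (h_S1, h_S2) = 1

Solving yields:
  h_S1 = 272/145
  h_S2 = 224/145

Starting state is S1, so the expected hitting time is h_S1 = 272/145.

Answer: 272/145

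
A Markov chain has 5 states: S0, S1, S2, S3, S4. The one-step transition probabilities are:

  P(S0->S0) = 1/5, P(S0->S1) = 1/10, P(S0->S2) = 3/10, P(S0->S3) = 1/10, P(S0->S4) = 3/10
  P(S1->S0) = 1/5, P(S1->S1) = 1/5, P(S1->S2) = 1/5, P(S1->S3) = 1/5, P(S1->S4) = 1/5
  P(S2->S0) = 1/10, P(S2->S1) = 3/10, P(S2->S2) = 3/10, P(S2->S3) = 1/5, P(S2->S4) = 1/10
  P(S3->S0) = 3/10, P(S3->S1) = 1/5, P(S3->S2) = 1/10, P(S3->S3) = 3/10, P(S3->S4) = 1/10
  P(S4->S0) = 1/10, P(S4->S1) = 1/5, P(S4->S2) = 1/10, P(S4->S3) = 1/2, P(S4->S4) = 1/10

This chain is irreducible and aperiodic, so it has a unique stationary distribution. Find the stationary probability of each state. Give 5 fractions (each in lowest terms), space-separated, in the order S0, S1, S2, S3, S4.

Answer: 884/4657 935/4657 920/4657 1182/4657 736/4657

Derivation:
The stationary distribution satisfies pi = pi * P, i.e.:
  pi_S0 = 1/5*pi_S0 + 1/5*pi_S1 + 1/10*pi_S2 + 3/10*pi_S3 + 1/10*pi_S4
  pi_S1 = 1/10*pi_S0 + 1/5*pi_S1 + 3/10*pi_S2 + 1/5*pi_S3 + 1/5*pi_S4
  pi_S2 = 3/10*pi_S0 + 1/5*pi_S1 + 3/10*pi_S2 + 1/10*pi_S3 + 1/10*pi_S4
  pi_S3 = 1/10*pi_S0 + 1/5*pi_S1 + 1/5*pi_S2 + 3/10*pi_S3 + 1/2*pi_S4
  pi_S4 = 3/10*pi_S0 + 1/5*pi_S1 + 1/10*pi_S2 + 1/10*pi_S3 + 1/10*pi_S4
with normalization: pi_S0 + pi_S1 + pi_S2 + pi_S3 + pi_S4 = 1.

Using the first 4 balance equations plus normalization, the linear system A*pi = b is:
  [-4/5, 1/5, 1/10, 3/10, 1/10] . pi = 0
  [1/10, -4/5, 3/10, 1/5, 1/5] . pi = 0
  [3/10, 1/5, -7/10, 1/10, 1/10] . pi = 0
  [1/10, 1/5, 1/5, -7/10, 1/2] . pi = 0
  [1, 1, 1, 1, 1] . pi = 1

Solving yields:
  pi_S0 = 884/4657
  pi_S1 = 935/4657
  pi_S2 = 920/4657
  pi_S3 = 1182/4657
  pi_S4 = 736/4657

Verification (pi * P):
  884/4657*1/5 + 935/4657*1/5 + 920/4657*1/10 + 1182/4657*3/10 + 736/4657*1/10 = 884/4657 = pi_S0  (ok)
  884/4657*1/10 + 935/4657*1/5 + 920/4657*3/10 + 1182/4657*1/5 + 736/4657*1/5 = 935/4657 = pi_S1  (ok)
  884/4657*3/10 + 935/4657*1/5 + 920/4657*3/10 + 1182/4657*1/10 + 736/4657*1/10 = 920/4657 = pi_S2  (ok)
  884/4657*1/10 + 935/4657*1/5 + 920/4657*1/5 + 1182/4657*3/10 + 736/4657*1/2 = 1182/4657 = pi_S3  (ok)
  884/4657*3/10 + 935/4657*1/5 + 920/4657*1/10 + 1182/4657*1/10 + 736/4657*1/10 = 736/4657 = pi_S4  (ok)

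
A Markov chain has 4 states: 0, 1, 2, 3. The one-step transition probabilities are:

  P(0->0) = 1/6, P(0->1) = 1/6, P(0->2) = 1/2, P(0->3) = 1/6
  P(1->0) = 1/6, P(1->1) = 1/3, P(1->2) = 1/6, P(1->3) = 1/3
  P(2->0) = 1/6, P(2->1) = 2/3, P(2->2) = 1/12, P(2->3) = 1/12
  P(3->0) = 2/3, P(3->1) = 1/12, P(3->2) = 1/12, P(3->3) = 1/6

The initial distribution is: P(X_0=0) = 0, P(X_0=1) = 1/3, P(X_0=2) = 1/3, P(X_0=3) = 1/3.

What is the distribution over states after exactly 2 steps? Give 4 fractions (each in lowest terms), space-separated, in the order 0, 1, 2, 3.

Propagating the distribution step by step (d_{t+1} = d_t * P):
d_0 = (0=0, 1=1/3, 2=1/3, 3=1/3)
  d_1[0] = 0*1/6 + 1/3*1/6 + 1/3*1/6 + 1/3*2/3 = 1/3
  d_1[1] = 0*1/6 + 1/3*1/3 + 1/3*2/3 + 1/3*1/12 = 13/36
  d_1[2] = 0*1/2 + 1/3*1/6 + 1/3*1/12 + 1/3*1/12 = 1/9
  d_1[3] = 0*1/6 + 1/3*1/3 + 1/3*1/12 + 1/3*1/6 = 7/36
d_1 = (0=1/3, 1=13/36, 2=1/9, 3=7/36)
  d_2[0] = 1/3*1/6 + 13/36*1/6 + 1/9*1/6 + 7/36*2/3 = 19/72
  d_2[1] = 1/3*1/6 + 13/36*1/3 + 1/9*2/3 + 7/36*1/12 = 115/432
  d_2[2] = 1/3*1/2 + 13/36*1/6 + 1/9*1/12 + 7/36*1/12 = 109/432
  d_2[3] = 1/3*1/6 + 13/36*1/3 + 1/9*1/12 + 7/36*1/6 = 47/216
d_2 = (0=19/72, 1=115/432, 2=109/432, 3=47/216)

Answer: 19/72 115/432 109/432 47/216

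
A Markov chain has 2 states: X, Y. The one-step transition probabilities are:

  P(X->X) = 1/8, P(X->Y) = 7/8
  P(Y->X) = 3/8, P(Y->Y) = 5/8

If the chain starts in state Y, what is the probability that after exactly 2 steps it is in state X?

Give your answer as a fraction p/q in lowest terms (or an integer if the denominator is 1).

Answer: 9/32

Derivation:
Computing P^2 by repeated multiplication:
P^1 =
  X: [1/8, 7/8]
  Y: [3/8, 5/8]
P^2 =
  X: [11/32, 21/32]
  Y: [9/32, 23/32]

(P^2)[Y -> X] = 9/32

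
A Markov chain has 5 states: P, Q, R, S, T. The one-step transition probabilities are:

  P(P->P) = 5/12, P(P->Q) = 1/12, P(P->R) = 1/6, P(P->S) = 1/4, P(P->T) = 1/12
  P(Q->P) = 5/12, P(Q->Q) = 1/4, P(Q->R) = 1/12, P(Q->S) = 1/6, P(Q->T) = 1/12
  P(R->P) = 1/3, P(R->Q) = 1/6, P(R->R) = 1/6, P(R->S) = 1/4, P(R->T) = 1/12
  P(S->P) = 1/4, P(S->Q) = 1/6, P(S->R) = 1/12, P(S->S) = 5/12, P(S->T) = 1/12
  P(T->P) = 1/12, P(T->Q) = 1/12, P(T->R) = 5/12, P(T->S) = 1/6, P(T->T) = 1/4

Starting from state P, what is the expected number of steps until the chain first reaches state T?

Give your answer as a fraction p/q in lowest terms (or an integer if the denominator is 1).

Answer: 12

Derivation:
Let h_i = expected steps to first reach T from state i.
Boundary: h_T = 0.
First-step equations for the other states:
  h_P = 1 + 5/12*h_P + 1/12*h_Q + 1/6*h_R + 1/4*h_S + 1/12*h_T
  h_Q = 1 + 5/12*h_P + 1/4*h_Q + 1/12*h_R + 1/6*h_S + 1/12*h_T
  h_R = 1 + 1/3*h_P + 1/6*h_Q + 1/6*h_R + 1/4*h_S + 1/12*h_T
  h_S = 1 + 1/4*h_P + 1/6*h_Q + 1/12*h_R + 5/12*h_S + 1/12*h_T

Substituting h_T = 0 and rearranging gives the linear system (I - Q) h = 1:
  [7/12, -1/12, -1/6, -1/4] . (h_P, h_Q, h_R, h_S) = 1
  [-5/12, 3/4, -1/12, -1/6] . (h_P, h_Q, h_R, h_S) = 1
  [-1/3, -1/6, 5/6, -1/4] . (h_P, h_Q, h_R, h_S) = 1
  [-1/4, -1/6, -1/12, 7/12] . (h_P, h_Q, h_R, h_S) = 1

Solving yields:
  h_P = 12
  h_Q = 12
  h_R = 12
  h_S = 12

Starting state is P, so the expected hitting time is h_P = 12.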